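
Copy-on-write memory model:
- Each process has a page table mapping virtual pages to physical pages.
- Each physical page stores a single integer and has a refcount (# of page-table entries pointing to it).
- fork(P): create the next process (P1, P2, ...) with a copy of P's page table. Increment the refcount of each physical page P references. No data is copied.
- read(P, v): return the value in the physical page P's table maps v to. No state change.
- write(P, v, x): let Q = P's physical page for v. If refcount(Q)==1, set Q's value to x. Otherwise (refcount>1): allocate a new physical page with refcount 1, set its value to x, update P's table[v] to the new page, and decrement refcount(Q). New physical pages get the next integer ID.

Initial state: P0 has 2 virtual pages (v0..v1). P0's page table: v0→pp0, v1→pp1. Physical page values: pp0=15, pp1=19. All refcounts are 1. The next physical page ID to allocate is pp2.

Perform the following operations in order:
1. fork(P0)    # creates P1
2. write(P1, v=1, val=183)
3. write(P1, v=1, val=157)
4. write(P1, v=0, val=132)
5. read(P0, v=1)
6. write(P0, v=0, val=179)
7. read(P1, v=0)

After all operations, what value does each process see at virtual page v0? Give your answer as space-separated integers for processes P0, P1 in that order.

Op 1: fork(P0) -> P1. 2 ppages; refcounts: pp0:2 pp1:2
Op 2: write(P1, v1, 183). refcount(pp1)=2>1 -> COPY to pp2. 3 ppages; refcounts: pp0:2 pp1:1 pp2:1
Op 3: write(P1, v1, 157). refcount(pp2)=1 -> write in place. 3 ppages; refcounts: pp0:2 pp1:1 pp2:1
Op 4: write(P1, v0, 132). refcount(pp0)=2>1 -> COPY to pp3. 4 ppages; refcounts: pp0:1 pp1:1 pp2:1 pp3:1
Op 5: read(P0, v1) -> 19. No state change.
Op 6: write(P0, v0, 179). refcount(pp0)=1 -> write in place. 4 ppages; refcounts: pp0:1 pp1:1 pp2:1 pp3:1
Op 7: read(P1, v0) -> 132. No state change.
P0: v0 -> pp0 = 179
P1: v0 -> pp3 = 132

Answer: 179 132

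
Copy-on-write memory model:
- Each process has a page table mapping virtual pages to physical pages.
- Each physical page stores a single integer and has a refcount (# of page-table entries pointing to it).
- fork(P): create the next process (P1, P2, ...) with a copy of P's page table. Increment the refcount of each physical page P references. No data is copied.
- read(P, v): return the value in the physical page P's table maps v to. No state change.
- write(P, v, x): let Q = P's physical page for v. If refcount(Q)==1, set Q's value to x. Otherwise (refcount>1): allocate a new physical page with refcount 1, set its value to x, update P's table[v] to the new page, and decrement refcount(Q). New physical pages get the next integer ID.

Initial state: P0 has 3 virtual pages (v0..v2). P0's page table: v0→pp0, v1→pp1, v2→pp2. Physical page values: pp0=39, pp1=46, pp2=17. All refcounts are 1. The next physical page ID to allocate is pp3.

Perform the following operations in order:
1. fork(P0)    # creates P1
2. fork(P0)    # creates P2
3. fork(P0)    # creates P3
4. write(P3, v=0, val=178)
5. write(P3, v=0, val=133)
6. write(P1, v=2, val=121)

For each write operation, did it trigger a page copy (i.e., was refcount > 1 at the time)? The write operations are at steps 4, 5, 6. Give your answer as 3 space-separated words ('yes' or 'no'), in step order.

Op 1: fork(P0) -> P1. 3 ppages; refcounts: pp0:2 pp1:2 pp2:2
Op 2: fork(P0) -> P2. 3 ppages; refcounts: pp0:3 pp1:3 pp2:3
Op 3: fork(P0) -> P3. 3 ppages; refcounts: pp0:4 pp1:4 pp2:4
Op 4: write(P3, v0, 178). refcount(pp0)=4>1 -> COPY to pp3. 4 ppages; refcounts: pp0:3 pp1:4 pp2:4 pp3:1
Op 5: write(P3, v0, 133). refcount(pp3)=1 -> write in place. 4 ppages; refcounts: pp0:3 pp1:4 pp2:4 pp3:1
Op 6: write(P1, v2, 121). refcount(pp2)=4>1 -> COPY to pp4. 5 ppages; refcounts: pp0:3 pp1:4 pp2:3 pp3:1 pp4:1

yes no yes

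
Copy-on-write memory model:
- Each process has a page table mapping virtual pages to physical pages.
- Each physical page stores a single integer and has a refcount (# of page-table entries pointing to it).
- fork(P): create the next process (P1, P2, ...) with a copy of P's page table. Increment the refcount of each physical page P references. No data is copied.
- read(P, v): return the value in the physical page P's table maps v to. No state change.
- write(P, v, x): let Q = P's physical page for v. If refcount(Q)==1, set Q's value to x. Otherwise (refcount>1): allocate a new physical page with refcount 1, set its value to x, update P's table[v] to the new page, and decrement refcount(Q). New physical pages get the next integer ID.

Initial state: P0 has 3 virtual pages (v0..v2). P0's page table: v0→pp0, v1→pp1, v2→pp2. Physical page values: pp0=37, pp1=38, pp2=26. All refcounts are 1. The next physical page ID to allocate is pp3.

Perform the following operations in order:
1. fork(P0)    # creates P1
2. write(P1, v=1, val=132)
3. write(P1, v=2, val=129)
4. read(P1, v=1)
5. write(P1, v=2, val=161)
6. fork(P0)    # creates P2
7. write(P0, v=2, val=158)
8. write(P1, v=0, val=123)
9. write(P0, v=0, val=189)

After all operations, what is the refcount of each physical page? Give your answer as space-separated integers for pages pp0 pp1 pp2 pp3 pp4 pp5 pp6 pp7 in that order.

Op 1: fork(P0) -> P1. 3 ppages; refcounts: pp0:2 pp1:2 pp2:2
Op 2: write(P1, v1, 132). refcount(pp1)=2>1 -> COPY to pp3. 4 ppages; refcounts: pp0:2 pp1:1 pp2:2 pp3:1
Op 3: write(P1, v2, 129). refcount(pp2)=2>1 -> COPY to pp4. 5 ppages; refcounts: pp0:2 pp1:1 pp2:1 pp3:1 pp4:1
Op 4: read(P1, v1) -> 132. No state change.
Op 5: write(P1, v2, 161). refcount(pp4)=1 -> write in place. 5 ppages; refcounts: pp0:2 pp1:1 pp2:1 pp3:1 pp4:1
Op 6: fork(P0) -> P2. 5 ppages; refcounts: pp0:3 pp1:2 pp2:2 pp3:1 pp4:1
Op 7: write(P0, v2, 158). refcount(pp2)=2>1 -> COPY to pp5. 6 ppages; refcounts: pp0:3 pp1:2 pp2:1 pp3:1 pp4:1 pp5:1
Op 8: write(P1, v0, 123). refcount(pp0)=3>1 -> COPY to pp6. 7 ppages; refcounts: pp0:2 pp1:2 pp2:1 pp3:1 pp4:1 pp5:1 pp6:1
Op 9: write(P0, v0, 189). refcount(pp0)=2>1 -> COPY to pp7. 8 ppages; refcounts: pp0:1 pp1:2 pp2:1 pp3:1 pp4:1 pp5:1 pp6:1 pp7:1

Answer: 1 2 1 1 1 1 1 1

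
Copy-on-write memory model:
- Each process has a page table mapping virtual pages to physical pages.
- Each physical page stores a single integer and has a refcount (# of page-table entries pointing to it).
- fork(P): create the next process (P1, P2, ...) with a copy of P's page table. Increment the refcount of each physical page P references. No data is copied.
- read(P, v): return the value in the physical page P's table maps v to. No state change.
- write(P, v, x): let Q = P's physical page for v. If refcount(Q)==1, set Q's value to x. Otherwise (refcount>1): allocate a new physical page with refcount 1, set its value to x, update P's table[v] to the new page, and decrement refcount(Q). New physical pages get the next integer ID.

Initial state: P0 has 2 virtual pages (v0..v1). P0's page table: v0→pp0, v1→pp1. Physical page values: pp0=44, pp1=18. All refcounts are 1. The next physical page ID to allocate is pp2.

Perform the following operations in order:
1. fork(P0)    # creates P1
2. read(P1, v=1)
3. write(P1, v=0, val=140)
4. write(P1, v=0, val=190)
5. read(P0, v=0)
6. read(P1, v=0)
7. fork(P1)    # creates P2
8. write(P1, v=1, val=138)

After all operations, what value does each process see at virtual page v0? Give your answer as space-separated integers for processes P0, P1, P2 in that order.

Op 1: fork(P0) -> P1. 2 ppages; refcounts: pp0:2 pp1:2
Op 2: read(P1, v1) -> 18. No state change.
Op 3: write(P1, v0, 140). refcount(pp0)=2>1 -> COPY to pp2. 3 ppages; refcounts: pp0:1 pp1:2 pp2:1
Op 4: write(P1, v0, 190). refcount(pp2)=1 -> write in place. 3 ppages; refcounts: pp0:1 pp1:2 pp2:1
Op 5: read(P0, v0) -> 44. No state change.
Op 6: read(P1, v0) -> 190. No state change.
Op 7: fork(P1) -> P2. 3 ppages; refcounts: pp0:1 pp1:3 pp2:2
Op 8: write(P1, v1, 138). refcount(pp1)=3>1 -> COPY to pp3. 4 ppages; refcounts: pp0:1 pp1:2 pp2:2 pp3:1
P0: v0 -> pp0 = 44
P1: v0 -> pp2 = 190
P2: v0 -> pp2 = 190

Answer: 44 190 190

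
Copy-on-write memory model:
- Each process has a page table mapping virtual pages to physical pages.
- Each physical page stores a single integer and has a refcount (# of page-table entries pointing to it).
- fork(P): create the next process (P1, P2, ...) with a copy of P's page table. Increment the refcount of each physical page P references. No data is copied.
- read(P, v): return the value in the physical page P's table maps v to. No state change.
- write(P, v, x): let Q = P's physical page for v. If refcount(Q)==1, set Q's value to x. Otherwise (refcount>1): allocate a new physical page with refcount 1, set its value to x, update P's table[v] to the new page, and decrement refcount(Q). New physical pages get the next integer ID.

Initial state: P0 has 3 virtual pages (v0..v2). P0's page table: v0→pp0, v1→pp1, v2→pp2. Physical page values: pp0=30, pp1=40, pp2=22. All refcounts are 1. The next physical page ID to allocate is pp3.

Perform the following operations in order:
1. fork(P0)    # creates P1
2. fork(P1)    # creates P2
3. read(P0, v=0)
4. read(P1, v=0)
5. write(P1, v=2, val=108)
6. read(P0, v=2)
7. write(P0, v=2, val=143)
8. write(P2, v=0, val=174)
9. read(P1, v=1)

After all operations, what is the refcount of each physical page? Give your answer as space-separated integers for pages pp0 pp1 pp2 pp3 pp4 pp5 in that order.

Op 1: fork(P0) -> P1. 3 ppages; refcounts: pp0:2 pp1:2 pp2:2
Op 2: fork(P1) -> P2. 3 ppages; refcounts: pp0:3 pp1:3 pp2:3
Op 3: read(P0, v0) -> 30. No state change.
Op 4: read(P1, v0) -> 30. No state change.
Op 5: write(P1, v2, 108). refcount(pp2)=3>1 -> COPY to pp3. 4 ppages; refcounts: pp0:3 pp1:3 pp2:2 pp3:1
Op 6: read(P0, v2) -> 22. No state change.
Op 7: write(P0, v2, 143). refcount(pp2)=2>1 -> COPY to pp4. 5 ppages; refcounts: pp0:3 pp1:3 pp2:1 pp3:1 pp4:1
Op 8: write(P2, v0, 174). refcount(pp0)=3>1 -> COPY to pp5. 6 ppages; refcounts: pp0:2 pp1:3 pp2:1 pp3:1 pp4:1 pp5:1
Op 9: read(P1, v1) -> 40. No state change.

Answer: 2 3 1 1 1 1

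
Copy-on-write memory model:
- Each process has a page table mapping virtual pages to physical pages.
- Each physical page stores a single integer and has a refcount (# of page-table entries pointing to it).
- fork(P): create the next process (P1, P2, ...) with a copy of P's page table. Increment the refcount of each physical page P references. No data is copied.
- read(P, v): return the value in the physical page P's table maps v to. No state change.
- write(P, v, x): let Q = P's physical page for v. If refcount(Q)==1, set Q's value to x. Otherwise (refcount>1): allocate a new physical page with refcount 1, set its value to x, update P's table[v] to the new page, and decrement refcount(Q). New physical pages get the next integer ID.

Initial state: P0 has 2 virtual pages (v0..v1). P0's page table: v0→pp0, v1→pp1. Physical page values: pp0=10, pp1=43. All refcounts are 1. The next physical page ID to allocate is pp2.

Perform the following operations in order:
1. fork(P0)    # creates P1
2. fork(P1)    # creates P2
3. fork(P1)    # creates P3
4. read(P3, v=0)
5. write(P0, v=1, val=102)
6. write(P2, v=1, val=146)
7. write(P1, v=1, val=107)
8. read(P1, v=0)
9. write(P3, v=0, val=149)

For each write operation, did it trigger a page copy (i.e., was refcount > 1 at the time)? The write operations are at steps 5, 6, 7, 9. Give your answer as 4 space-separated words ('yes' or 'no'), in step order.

Op 1: fork(P0) -> P1. 2 ppages; refcounts: pp0:2 pp1:2
Op 2: fork(P1) -> P2. 2 ppages; refcounts: pp0:3 pp1:3
Op 3: fork(P1) -> P3. 2 ppages; refcounts: pp0:4 pp1:4
Op 4: read(P3, v0) -> 10. No state change.
Op 5: write(P0, v1, 102). refcount(pp1)=4>1 -> COPY to pp2. 3 ppages; refcounts: pp0:4 pp1:3 pp2:1
Op 6: write(P2, v1, 146). refcount(pp1)=3>1 -> COPY to pp3. 4 ppages; refcounts: pp0:4 pp1:2 pp2:1 pp3:1
Op 7: write(P1, v1, 107). refcount(pp1)=2>1 -> COPY to pp4. 5 ppages; refcounts: pp0:4 pp1:1 pp2:1 pp3:1 pp4:1
Op 8: read(P1, v0) -> 10. No state change.
Op 9: write(P3, v0, 149). refcount(pp0)=4>1 -> COPY to pp5. 6 ppages; refcounts: pp0:3 pp1:1 pp2:1 pp3:1 pp4:1 pp5:1

yes yes yes yes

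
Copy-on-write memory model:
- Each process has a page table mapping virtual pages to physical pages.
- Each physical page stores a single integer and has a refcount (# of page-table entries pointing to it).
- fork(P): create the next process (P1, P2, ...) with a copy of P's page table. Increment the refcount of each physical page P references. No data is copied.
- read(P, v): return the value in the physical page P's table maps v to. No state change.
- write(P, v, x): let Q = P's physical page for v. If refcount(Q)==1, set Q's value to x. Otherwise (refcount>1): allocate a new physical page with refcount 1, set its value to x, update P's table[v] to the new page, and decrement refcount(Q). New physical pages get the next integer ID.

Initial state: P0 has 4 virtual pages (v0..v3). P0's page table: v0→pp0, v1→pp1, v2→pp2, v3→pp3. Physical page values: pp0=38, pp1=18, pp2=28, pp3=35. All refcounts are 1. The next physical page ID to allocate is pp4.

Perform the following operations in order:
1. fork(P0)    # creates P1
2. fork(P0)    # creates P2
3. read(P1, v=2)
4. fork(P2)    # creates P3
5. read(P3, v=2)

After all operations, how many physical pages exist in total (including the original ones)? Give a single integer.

Op 1: fork(P0) -> P1. 4 ppages; refcounts: pp0:2 pp1:2 pp2:2 pp3:2
Op 2: fork(P0) -> P2. 4 ppages; refcounts: pp0:3 pp1:3 pp2:3 pp3:3
Op 3: read(P1, v2) -> 28. No state change.
Op 4: fork(P2) -> P3. 4 ppages; refcounts: pp0:4 pp1:4 pp2:4 pp3:4
Op 5: read(P3, v2) -> 28. No state change.

Answer: 4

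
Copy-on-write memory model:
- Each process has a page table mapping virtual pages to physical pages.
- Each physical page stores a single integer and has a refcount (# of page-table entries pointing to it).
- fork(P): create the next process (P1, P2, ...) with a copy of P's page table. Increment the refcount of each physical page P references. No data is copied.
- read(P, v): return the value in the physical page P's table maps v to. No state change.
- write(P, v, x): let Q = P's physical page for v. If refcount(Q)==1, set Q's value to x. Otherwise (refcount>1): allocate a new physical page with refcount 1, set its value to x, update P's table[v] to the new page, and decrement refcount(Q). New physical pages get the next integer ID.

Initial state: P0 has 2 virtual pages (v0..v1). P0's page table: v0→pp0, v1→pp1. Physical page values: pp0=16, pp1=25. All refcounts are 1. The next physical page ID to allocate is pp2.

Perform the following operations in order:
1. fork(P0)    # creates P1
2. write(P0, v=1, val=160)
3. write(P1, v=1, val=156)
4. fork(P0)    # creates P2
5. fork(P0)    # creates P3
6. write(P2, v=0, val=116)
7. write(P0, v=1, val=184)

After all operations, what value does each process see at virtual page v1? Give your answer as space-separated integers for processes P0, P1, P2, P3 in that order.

Op 1: fork(P0) -> P1. 2 ppages; refcounts: pp0:2 pp1:2
Op 2: write(P0, v1, 160). refcount(pp1)=2>1 -> COPY to pp2. 3 ppages; refcounts: pp0:2 pp1:1 pp2:1
Op 3: write(P1, v1, 156). refcount(pp1)=1 -> write in place. 3 ppages; refcounts: pp0:2 pp1:1 pp2:1
Op 4: fork(P0) -> P2. 3 ppages; refcounts: pp0:3 pp1:1 pp2:2
Op 5: fork(P0) -> P3. 3 ppages; refcounts: pp0:4 pp1:1 pp2:3
Op 6: write(P2, v0, 116). refcount(pp0)=4>1 -> COPY to pp3. 4 ppages; refcounts: pp0:3 pp1:1 pp2:3 pp3:1
Op 7: write(P0, v1, 184). refcount(pp2)=3>1 -> COPY to pp4. 5 ppages; refcounts: pp0:3 pp1:1 pp2:2 pp3:1 pp4:1
P0: v1 -> pp4 = 184
P1: v1 -> pp1 = 156
P2: v1 -> pp2 = 160
P3: v1 -> pp2 = 160

Answer: 184 156 160 160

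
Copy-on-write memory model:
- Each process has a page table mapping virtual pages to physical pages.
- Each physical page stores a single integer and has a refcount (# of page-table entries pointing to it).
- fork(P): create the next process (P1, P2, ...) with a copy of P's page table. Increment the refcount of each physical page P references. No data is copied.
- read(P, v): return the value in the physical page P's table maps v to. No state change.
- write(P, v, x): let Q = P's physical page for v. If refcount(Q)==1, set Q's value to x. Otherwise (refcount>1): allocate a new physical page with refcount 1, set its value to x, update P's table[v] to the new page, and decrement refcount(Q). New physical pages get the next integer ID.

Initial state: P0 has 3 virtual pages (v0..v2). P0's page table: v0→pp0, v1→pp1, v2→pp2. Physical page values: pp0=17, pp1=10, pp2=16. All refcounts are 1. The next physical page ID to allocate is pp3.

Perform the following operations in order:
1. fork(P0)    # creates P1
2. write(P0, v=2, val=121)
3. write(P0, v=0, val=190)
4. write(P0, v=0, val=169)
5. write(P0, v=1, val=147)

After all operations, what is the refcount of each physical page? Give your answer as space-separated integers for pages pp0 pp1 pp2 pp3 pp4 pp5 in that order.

Op 1: fork(P0) -> P1. 3 ppages; refcounts: pp0:2 pp1:2 pp2:2
Op 2: write(P0, v2, 121). refcount(pp2)=2>1 -> COPY to pp3. 4 ppages; refcounts: pp0:2 pp1:2 pp2:1 pp3:1
Op 3: write(P0, v0, 190). refcount(pp0)=2>1 -> COPY to pp4. 5 ppages; refcounts: pp0:1 pp1:2 pp2:1 pp3:1 pp4:1
Op 4: write(P0, v0, 169). refcount(pp4)=1 -> write in place. 5 ppages; refcounts: pp0:1 pp1:2 pp2:1 pp3:1 pp4:1
Op 5: write(P0, v1, 147). refcount(pp1)=2>1 -> COPY to pp5. 6 ppages; refcounts: pp0:1 pp1:1 pp2:1 pp3:1 pp4:1 pp5:1

Answer: 1 1 1 1 1 1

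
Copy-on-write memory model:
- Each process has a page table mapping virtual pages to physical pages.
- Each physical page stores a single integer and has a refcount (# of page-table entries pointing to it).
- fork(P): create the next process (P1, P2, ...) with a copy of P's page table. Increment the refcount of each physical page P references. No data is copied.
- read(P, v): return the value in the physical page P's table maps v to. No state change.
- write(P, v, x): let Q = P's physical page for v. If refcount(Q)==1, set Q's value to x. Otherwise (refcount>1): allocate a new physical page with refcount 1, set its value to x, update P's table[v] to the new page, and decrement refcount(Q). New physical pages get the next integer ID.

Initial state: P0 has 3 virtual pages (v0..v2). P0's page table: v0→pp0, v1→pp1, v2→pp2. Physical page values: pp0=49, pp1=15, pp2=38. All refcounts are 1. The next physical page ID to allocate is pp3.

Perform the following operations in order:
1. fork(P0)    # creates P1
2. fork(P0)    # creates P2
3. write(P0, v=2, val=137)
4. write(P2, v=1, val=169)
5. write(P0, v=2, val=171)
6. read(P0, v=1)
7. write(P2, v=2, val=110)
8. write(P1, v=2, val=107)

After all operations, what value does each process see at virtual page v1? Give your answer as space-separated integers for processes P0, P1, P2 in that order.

Op 1: fork(P0) -> P1. 3 ppages; refcounts: pp0:2 pp1:2 pp2:2
Op 2: fork(P0) -> P2. 3 ppages; refcounts: pp0:3 pp1:3 pp2:3
Op 3: write(P0, v2, 137). refcount(pp2)=3>1 -> COPY to pp3. 4 ppages; refcounts: pp0:3 pp1:3 pp2:2 pp3:1
Op 4: write(P2, v1, 169). refcount(pp1)=3>1 -> COPY to pp4. 5 ppages; refcounts: pp0:3 pp1:2 pp2:2 pp3:1 pp4:1
Op 5: write(P0, v2, 171). refcount(pp3)=1 -> write in place. 5 ppages; refcounts: pp0:3 pp1:2 pp2:2 pp3:1 pp4:1
Op 6: read(P0, v1) -> 15. No state change.
Op 7: write(P2, v2, 110). refcount(pp2)=2>1 -> COPY to pp5. 6 ppages; refcounts: pp0:3 pp1:2 pp2:1 pp3:1 pp4:1 pp5:1
Op 8: write(P1, v2, 107). refcount(pp2)=1 -> write in place. 6 ppages; refcounts: pp0:3 pp1:2 pp2:1 pp3:1 pp4:1 pp5:1
P0: v1 -> pp1 = 15
P1: v1 -> pp1 = 15
P2: v1 -> pp4 = 169

Answer: 15 15 169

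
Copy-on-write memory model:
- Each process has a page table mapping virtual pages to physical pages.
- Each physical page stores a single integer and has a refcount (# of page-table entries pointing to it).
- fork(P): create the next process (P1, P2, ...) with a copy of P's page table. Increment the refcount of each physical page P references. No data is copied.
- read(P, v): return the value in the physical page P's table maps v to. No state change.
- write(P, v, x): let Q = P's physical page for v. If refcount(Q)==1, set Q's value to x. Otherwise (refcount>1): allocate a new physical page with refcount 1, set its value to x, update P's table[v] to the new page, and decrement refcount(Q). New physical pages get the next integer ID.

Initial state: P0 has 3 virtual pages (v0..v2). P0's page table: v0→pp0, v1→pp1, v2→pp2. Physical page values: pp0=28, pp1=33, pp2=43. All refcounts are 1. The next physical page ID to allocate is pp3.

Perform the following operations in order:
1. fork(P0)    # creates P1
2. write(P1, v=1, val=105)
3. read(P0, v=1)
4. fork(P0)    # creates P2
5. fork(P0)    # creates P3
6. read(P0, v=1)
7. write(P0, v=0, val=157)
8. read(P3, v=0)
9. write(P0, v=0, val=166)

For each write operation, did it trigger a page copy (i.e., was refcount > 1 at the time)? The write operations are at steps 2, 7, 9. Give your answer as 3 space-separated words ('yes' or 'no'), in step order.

Op 1: fork(P0) -> P1. 3 ppages; refcounts: pp0:2 pp1:2 pp2:2
Op 2: write(P1, v1, 105). refcount(pp1)=2>1 -> COPY to pp3. 4 ppages; refcounts: pp0:2 pp1:1 pp2:2 pp3:1
Op 3: read(P0, v1) -> 33. No state change.
Op 4: fork(P0) -> P2. 4 ppages; refcounts: pp0:3 pp1:2 pp2:3 pp3:1
Op 5: fork(P0) -> P3. 4 ppages; refcounts: pp0:4 pp1:3 pp2:4 pp3:1
Op 6: read(P0, v1) -> 33. No state change.
Op 7: write(P0, v0, 157). refcount(pp0)=4>1 -> COPY to pp4. 5 ppages; refcounts: pp0:3 pp1:3 pp2:4 pp3:1 pp4:1
Op 8: read(P3, v0) -> 28. No state change.
Op 9: write(P0, v0, 166). refcount(pp4)=1 -> write in place. 5 ppages; refcounts: pp0:3 pp1:3 pp2:4 pp3:1 pp4:1

yes yes no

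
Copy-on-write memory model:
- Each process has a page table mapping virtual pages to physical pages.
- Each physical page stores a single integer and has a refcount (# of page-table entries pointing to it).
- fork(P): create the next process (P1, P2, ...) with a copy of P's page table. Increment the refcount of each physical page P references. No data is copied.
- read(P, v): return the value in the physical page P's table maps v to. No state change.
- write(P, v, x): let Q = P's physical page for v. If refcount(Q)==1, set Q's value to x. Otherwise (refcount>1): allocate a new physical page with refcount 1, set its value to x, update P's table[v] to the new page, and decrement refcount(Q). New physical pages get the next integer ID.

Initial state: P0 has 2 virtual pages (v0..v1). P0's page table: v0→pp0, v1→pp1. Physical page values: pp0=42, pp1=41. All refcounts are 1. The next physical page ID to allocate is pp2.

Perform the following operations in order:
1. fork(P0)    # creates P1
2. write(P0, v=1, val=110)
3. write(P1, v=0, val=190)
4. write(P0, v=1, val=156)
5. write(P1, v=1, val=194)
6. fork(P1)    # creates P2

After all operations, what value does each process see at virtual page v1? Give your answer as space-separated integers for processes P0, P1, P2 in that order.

Answer: 156 194 194

Derivation:
Op 1: fork(P0) -> P1. 2 ppages; refcounts: pp0:2 pp1:2
Op 2: write(P0, v1, 110). refcount(pp1)=2>1 -> COPY to pp2. 3 ppages; refcounts: pp0:2 pp1:1 pp2:1
Op 3: write(P1, v0, 190). refcount(pp0)=2>1 -> COPY to pp3. 4 ppages; refcounts: pp0:1 pp1:1 pp2:1 pp3:1
Op 4: write(P0, v1, 156). refcount(pp2)=1 -> write in place. 4 ppages; refcounts: pp0:1 pp1:1 pp2:1 pp3:1
Op 5: write(P1, v1, 194). refcount(pp1)=1 -> write in place. 4 ppages; refcounts: pp0:1 pp1:1 pp2:1 pp3:1
Op 6: fork(P1) -> P2. 4 ppages; refcounts: pp0:1 pp1:2 pp2:1 pp3:2
P0: v1 -> pp2 = 156
P1: v1 -> pp1 = 194
P2: v1 -> pp1 = 194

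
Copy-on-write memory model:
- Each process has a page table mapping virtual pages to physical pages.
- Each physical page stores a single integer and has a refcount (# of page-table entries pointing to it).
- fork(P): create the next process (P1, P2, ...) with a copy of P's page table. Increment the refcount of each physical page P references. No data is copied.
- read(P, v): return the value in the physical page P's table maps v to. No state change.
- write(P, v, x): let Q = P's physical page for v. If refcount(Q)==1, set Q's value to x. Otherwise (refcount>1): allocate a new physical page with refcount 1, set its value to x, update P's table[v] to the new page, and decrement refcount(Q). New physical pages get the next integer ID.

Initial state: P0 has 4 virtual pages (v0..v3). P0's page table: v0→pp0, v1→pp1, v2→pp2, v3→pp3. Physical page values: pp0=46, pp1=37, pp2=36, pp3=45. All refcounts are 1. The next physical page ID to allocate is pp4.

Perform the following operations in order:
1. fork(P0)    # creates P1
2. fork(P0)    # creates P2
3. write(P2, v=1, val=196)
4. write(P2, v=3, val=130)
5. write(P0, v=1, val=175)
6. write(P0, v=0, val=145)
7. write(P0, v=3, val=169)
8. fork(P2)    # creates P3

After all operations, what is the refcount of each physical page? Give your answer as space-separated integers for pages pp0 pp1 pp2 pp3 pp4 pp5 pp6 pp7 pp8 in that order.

Op 1: fork(P0) -> P1. 4 ppages; refcounts: pp0:2 pp1:2 pp2:2 pp3:2
Op 2: fork(P0) -> P2. 4 ppages; refcounts: pp0:3 pp1:3 pp2:3 pp3:3
Op 3: write(P2, v1, 196). refcount(pp1)=3>1 -> COPY to pp4. 5 ppages; refcounts: pp0:3 pp1:2 pp2:3 pp3:3 pp4:1
Op 4: write(P2, v3, 130). refcount(pp3)=3>1 -> COPY to pp5. 6 ppages; refcounts: pp0:3 pp1:2 pp2:3 pp3:2 pp4:1 pp5:1
Op 5: write(P0, v1, 175). refcount(pp1)=2>1 -> COPY to pp6. 7 ppages; refcounts: pp0:3 pp1:1 pp2:3 pp3:2 pp4:1 pp5:1 pp6:1
Op 6: write(P0, v0, 145). refcount(pp0)=3>1 -> COPY to pp7. 8 ppages; refcounts: pp0:2 pp1:1 pp2:3 pp3:2 pp4:1 pp5:1 pp6:1 pp7:1
Op 7: write(P0, v3, 169). refcount(pp3)=2>1 -> COPY to pp8. 9 ppages; refcounts: pp0:2 pp1:1 pp2:3 pp3:1 pp4:1 pp5:1 pp6:1 pp7:1 pp8:1
Op 8: fork(P2) -> P3. 9 ppages; refcounts: pp0:3 pp1:1 pp2:4 pp3:1 pp4:2 pp5:2 pp6:1 pp7:1 pp8:1

Answer: 3 1 4 1 2 2 1 1 1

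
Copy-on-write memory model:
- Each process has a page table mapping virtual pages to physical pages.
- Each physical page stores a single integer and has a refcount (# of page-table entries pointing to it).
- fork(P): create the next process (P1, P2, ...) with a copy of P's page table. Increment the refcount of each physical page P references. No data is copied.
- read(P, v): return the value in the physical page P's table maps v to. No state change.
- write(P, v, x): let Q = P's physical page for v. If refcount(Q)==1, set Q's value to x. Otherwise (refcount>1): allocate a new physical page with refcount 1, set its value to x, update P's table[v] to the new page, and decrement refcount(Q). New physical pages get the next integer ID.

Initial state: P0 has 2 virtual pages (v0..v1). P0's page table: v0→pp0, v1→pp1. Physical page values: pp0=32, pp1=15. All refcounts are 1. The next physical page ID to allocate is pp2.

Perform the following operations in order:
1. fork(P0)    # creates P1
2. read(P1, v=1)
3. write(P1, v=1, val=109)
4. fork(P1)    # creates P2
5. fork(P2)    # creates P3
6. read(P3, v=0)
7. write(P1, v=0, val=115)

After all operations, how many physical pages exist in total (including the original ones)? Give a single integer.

Answer: 4

Derivation:
Op 1: fork(P0) -> P1. 2 ppages; refcounts: pp0:2 pp1:2
Op 2: read(P1, v1) -> 15. No state change.
Op 3: write(P1, v1, 109). refcount(pp1)=2>1 -> COPY to pp2. 3 ppages; refcounts: pp0:2 pp1:1 pp2:1
Op 4: fork(P1) -> P2. 3 ppages; refcounts: pp0:3 pp1:1 pp2:2
Op 5: fork(P2) -> P3. 3 ppages; refcounts: pp0:4 pp1:1 pp2:3
Op 6: read(P3, v0) -> 32. No state change.
Op 7: write(P1, v0, 115). refcount(pp0)=4>1 -> COPY to pp3. 4 ppages; refcounts: pp0:3 pp1:1 pp2:3 pp3:1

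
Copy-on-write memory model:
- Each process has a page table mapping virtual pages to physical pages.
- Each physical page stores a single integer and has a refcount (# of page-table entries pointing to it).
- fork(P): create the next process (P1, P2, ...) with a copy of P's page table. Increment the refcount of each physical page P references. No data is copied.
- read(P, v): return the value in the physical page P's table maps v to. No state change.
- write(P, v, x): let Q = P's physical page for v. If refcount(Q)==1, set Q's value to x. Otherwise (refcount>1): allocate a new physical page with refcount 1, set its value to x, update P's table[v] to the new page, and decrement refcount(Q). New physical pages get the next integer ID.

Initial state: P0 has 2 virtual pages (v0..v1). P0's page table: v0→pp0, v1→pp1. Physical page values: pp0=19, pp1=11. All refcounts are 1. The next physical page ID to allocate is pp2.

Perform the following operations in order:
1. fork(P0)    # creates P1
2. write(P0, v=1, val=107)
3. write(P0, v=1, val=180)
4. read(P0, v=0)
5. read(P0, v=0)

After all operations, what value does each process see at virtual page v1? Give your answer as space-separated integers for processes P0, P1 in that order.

Op 1: fork(P0) -> P1. 2 ppages; refcounts: pp0:2 pp1:2
Op 2: write(P0, v1, 107). refcount(pp1)=2>1 -> COPY to pp2. 3 ppages; refcounts: pp0:2 pp1:1 pp2:1
Op 3: write(P0, v1, 180). refcount(pp2)=1 -> write in place. 3 ppages; refcounts: pp0:2 pp1:1 pp2:1
Op 4: read(P0, v0) -> 19. No state change.
Op 5: read(P0, v0) -> 19. No state change.
P0: v1 -> pp2 = 180
P1: v1 -> pp1 = 11

Answer: 180 11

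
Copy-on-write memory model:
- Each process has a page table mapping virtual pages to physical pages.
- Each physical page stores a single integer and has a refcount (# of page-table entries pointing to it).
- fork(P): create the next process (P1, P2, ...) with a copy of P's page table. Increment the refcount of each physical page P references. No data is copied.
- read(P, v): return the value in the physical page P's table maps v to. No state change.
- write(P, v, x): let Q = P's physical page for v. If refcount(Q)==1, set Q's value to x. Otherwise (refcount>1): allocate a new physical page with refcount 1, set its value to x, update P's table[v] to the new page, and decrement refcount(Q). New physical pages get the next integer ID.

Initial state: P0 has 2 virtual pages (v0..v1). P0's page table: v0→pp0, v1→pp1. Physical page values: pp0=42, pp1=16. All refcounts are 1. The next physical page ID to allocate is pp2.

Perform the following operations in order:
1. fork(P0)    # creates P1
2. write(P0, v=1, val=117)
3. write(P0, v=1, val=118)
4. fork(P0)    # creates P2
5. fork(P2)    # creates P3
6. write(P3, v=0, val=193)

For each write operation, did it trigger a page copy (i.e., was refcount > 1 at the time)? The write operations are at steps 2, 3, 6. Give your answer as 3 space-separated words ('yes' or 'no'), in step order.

Op 1: fork(P0) -> P1. 2 ppages; refcounts: pp0:2 pp1:2
Op 2: write(P0, v1, 117). refcount(pp1)=2>1 -> COPY to pp2. 3 ppages; refcounts: pp0:2 pp1:1 pp2:1
Op 3: write(P0, v1, 118). refcount(pp2)=1 -> write in place. 3 ppages; refcounts: pp0:2 pp1:1 pp2:1
Op 4: fork(P0) -> P2. 3 ppages; refcounts: pp0:3 pp1:1 pp2:2
Op 5: fork(P2) -> P3. 3 ppages; refcounts: pp0:4 pp1:1 pp2:3
Op 6: write(P3, v0, 193). refcount(pp0)=4>1 -> COPY to pp3. 4 ppages; refcounts: pp0:3 pp1:1 pp2:3 pp3:1

yes no yes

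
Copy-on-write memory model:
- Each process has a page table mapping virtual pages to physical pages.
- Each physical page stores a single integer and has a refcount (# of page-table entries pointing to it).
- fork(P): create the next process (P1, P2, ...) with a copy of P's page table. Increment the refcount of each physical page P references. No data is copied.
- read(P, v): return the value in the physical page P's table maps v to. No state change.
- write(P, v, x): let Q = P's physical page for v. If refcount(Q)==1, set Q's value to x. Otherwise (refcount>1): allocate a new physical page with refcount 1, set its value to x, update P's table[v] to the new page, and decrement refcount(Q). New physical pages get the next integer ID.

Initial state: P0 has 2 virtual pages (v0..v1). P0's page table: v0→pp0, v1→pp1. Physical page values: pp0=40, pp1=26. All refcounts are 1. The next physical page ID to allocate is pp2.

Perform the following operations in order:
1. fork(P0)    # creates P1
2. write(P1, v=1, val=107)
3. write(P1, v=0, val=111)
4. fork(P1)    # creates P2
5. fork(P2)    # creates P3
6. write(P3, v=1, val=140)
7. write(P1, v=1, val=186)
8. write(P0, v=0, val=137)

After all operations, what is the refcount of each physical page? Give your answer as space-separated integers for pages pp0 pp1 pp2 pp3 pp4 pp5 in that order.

Answer: 1 1 1 3 1 1

Derivation:
Op 1: fork(P0) -> P1. 2 ppages; refcounts: pp0:2 pp1:2
Op 2: write(P1, v1, 107). refcount(pp1)=2>1 -> COPY to pp2. 3 ppages; refcounts: pp0:2 pp1:1 pp2:1
Op 3: write(P1, v0, 111). refcount(pp0)=2>1 -> COPY to pp3. 4 ppages; refcounts: pp0:1 pp1:1 pp2:1 pp3:1
Op 4: fork(P1) -> P2. 4 ppages; refcounts: pp0:1 pp1:1 pp2:2 pp3:2
Op 5: fork(P2) -> P3. 4 ppages; refcounts: pp0:1 pp1:1 pp2:3 pp3:3
Op 6: write(P3, v1, 140). refcount(pp2)=3>1 -> COPY to pp4. 5 ppages; refcounts: pp0:1 pp1:1 pp2:2 pp3:3 pp4:1
Op 7: write(P1, v1, 186). refcount(pp2)=2>1 -> COPY to pp5. 6 ppages; refcounts: pp0:1 pp1:1 pp2:1 pp3:3 pp4:1 pp5:1
Op 8: write(P0, v0, 137). refcount(pp0)=1 -> write in place. 6 ppages; refcounts: pp0:1 pp1:1 pp2:1 pp3:3 pp4:1 pp5:1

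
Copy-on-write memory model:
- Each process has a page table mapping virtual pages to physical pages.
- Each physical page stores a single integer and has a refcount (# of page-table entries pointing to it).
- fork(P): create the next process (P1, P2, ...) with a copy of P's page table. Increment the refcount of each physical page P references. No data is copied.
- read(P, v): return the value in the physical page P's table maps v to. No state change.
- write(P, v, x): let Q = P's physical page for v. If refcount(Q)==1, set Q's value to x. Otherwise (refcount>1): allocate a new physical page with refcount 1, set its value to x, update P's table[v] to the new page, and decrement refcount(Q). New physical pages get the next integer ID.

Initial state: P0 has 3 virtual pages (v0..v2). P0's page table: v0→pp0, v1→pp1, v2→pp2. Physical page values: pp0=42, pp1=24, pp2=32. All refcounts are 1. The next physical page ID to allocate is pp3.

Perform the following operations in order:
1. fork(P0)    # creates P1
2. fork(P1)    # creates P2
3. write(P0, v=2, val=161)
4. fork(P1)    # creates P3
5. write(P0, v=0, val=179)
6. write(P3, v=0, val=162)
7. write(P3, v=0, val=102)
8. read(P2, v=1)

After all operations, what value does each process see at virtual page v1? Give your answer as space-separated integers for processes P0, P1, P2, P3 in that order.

Answer: 24 24 24 24

Derivation:
Op 1: fork(P0) -> P1. 3 ppages; refcounts: pp0:2 pp1:2 pp2:2
Op 2: fork(P1) -> P2. 3 ppages; refcounts: pp0:3 pp1:3 pp2:3
Op 3: write(P0, v2, 161). refcount(pp2)=3>1 -> COPY to pp3. 4 ppages; refcounts: pp0:3 pp1:3 pp2:2 pp3:1
Op 4: fork(P1) -> P3. 4 ppages; refcounts: pp0:4 pp1:4 pp2:3 pp3:1
Op 5: write(P0, v0, 179). refcount(pp0)=4>1 -> COPY to pp4. 5 ppages; refcounts: pp0:3 pp1:4 pp2:3 pp3:1 pp4:1
Op 6: write(P3, v0, 162). refcount(pp0)=3>1 -> COPY to pp5. 6 ppages; refcounts: pp0:2 pp1:4 pp2:3 pp3:1 pp4:1 pp5:1
Op 7: write(P3, v0, 102). refcount(pp5)=1 -> write in place. 6 ppages; refcounts: pp0:2 pp1:4 pp2:3 pp3:1 pp4:1 pp5:1
Op 8: read(P2, v1) -> 24. No state change.
P0: v1 -> pp1 = 24
P1: v1 -> pp1 = 24
P2: v1 -> pp1 = 24
P3: v1 -> pp1 = 24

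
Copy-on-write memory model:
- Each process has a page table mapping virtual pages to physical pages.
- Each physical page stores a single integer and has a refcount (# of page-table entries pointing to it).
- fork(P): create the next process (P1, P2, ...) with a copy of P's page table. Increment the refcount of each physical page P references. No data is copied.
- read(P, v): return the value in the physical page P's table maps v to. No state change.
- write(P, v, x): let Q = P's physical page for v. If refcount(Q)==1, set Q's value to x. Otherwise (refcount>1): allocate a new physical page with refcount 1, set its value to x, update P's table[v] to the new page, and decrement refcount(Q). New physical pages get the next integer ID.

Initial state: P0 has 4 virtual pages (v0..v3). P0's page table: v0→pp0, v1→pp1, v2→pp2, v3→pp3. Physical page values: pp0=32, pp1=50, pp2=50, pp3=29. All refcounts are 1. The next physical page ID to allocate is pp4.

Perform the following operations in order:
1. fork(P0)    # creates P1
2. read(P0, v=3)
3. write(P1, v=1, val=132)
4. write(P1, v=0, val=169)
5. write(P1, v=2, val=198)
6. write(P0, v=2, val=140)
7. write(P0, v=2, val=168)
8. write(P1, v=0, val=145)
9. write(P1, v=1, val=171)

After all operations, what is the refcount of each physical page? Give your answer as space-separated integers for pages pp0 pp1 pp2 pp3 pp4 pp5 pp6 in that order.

Answer: 1 1 1 2 1 1 1

Derivation:
Op 1: fork(P0) -> P1. 4 ppages; refcounts: pp0:2 pp1:2 pp2:2 pp3:2
Op 2: read(P0, v3) -> 29. No state change.
Op 3: write(P1, v1, 132). refcount(pp1)=2>1 -> COPY to pp4. 5 ppages; refcounts: pp0:2 pp1:1 pp2:2 pp3:2 pp4:1
Op 4: write(P1, v0, 169). refcount(pp0)=2>1 -> COPY to pp5. 6 ppages; refcounts: pp0:1 pp1:1 pp2:2 pp3:2 pp4:1 pp5:1
Op 5: write(P1, v2, 198). refcount(pp2)=2>1 -> COPY to pp6. 7 ppages; refcounts: pp0:1 pp1:1 pp2:1 pp3:2 pp4:1 pp5:1 pp6:1
Op 6: write(P0, v2, 140). refcount(pp2)=1 -> write in place. 7 ppages; refcounts: pp0:1 pp1:1 pp2:1 pp3:2 pp4:1 pp5:1 pp6:1
Op 7: write(P0, v2, 168). refcount(pp2)=1 -> write in place. 7 ppages; refcounts: pp0:1 pp1:1 pp2:1 pp3:2 pp4:1 pp5:1 pp6:1
Op 8: write(P1, v0, 145). refcount(pp5)=1 -> write in place. 7 ppages; refcounts: pp0:1 pp1:1 pp2:1 pp3:2 pp4:1 pp5:1 pp6:1
Op 9: write(P1, v1, 171). refcount(pp4)=1 -> write in place. 7 ppages; refcounts: pp0:1 pp1:1 pp2:1 pp3:2 pp4:1 pp5:1 pp6:1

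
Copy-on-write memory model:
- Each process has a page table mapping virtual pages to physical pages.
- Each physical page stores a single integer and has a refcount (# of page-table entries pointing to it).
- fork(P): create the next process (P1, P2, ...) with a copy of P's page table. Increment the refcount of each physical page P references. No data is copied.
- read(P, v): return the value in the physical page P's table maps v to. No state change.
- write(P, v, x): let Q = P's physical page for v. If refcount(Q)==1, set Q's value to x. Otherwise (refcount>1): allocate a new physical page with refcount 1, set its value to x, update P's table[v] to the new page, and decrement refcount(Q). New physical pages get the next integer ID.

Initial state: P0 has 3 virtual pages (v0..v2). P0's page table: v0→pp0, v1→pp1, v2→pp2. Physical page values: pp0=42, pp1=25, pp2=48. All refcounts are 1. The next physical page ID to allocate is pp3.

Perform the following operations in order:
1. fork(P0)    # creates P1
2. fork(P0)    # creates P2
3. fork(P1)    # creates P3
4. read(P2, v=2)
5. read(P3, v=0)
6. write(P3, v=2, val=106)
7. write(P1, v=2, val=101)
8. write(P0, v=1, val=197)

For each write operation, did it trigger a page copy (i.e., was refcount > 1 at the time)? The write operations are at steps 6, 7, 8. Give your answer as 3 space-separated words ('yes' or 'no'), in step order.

Op 1: fork(P0) -> P1. 3 ppages; refcounts: pp0:2 pp1:2 pp2:2
Op 2: fork(P0) -> P2. 3 ppages; refcounts: pp0:3 pp1:3 pp2:3
Op 3: fork(P1) -> P3. 3 ppages; refcounts: pp0:4 pp1:4 pp2:4
Op 4: read(P2, v2) -> 48. No state change.
Op 5: read(P3, v0) -> 42. No state change.
Op 6: write(P3, v2, 106). refcount(pp2)=4>1 -> COPY to pp3. 4 ppages; refcounts: pp0:4 pp1:4 pp2:3 pp3:1
Op 7: write(P1, v2, 101). refcount(pp2)=3>1 -> COPY to pp4. 5 ppages; refcounts: pp0:4 pp1:4 pp2:2 pp3:1 pp4:1
Op 8: write(P0, v1, 197). refcount(pp1)=4>1 -> COPY to pp5. 6 ppages; refcounts: pp0:4 pp1:3 pp2:2 pp3:1 pp4:1 pp5:1

yes yes yes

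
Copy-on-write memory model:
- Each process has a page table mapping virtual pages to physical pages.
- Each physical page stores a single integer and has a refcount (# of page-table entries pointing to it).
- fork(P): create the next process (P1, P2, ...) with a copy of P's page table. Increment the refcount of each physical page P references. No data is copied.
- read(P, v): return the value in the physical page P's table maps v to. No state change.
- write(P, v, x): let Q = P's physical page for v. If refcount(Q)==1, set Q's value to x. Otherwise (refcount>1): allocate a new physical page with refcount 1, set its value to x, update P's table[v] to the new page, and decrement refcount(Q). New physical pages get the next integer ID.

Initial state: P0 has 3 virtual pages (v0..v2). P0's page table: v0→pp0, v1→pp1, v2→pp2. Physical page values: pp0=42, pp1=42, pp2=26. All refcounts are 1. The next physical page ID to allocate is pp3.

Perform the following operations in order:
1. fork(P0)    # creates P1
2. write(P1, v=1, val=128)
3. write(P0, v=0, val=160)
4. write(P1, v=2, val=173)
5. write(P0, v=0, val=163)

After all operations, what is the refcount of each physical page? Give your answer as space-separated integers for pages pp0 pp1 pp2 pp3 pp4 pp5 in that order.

Op 1: fork(P0) -> P1. 3 ppages; refcounts: pp0:2 pp1:2 pp2:2
Op 2: write(P1, v1, 128). refcount(pp1)=2>1 -> COPY to pp3. 4 ppages; refcounts: pp0:2 pp1:1 pp2:2 pp3:1
Op 3: write(P0, v0, 160). refcount(pp0)=2>1 -> COPY to pp4. 5 ppages; refcounts: pp0:1 pp1:1 pp2:2 pp3:1 pp4:1
Op 4: write(P1, v2, 173). refcount(pp2)=2>1 -> COPY to pp5. 6 ppages; refcounts: pp0:1 pp1:1 pp2:1 pp3:1 pp4:1 pp5:1
Op 5: write(P0, v0, 163). refcount(pp4)=1 -> write in place. 6 ppages; refcounts: pp0:1 pp1:1 pp2:1 pp3:1 pp4:1 pp5:1

Answer: 1 1 1 1 1 1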